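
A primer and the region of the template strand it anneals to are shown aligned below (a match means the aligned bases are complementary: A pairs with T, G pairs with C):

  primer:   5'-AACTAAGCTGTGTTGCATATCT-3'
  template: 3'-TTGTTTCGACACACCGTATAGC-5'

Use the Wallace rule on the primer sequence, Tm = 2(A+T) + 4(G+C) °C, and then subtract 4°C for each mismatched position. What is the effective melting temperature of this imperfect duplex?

48°C

Primer base counts: A=6, T=8, G=4, C=4 → A+T=14, G+C=8
Perfect-match Tm = 2(14) + 4(8) = 28 + 32 = 60°C
Mismatches (positions where the bases are not complementary): 3 (at positions 4, 14, 22)
Effective Tm = 60 − 3×4 = 60 − 12 = 48°C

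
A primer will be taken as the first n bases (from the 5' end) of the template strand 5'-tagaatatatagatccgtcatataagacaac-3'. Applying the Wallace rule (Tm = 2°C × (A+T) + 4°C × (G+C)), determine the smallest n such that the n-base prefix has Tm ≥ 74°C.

n = 29

First 28 bases: TAGAATATATAGATCCGTCATATAAGAC → Tm = 72°C (< 74°C)
First 29 bases: TAGAATATATAGATCCGTCATATAAGACA → Tm = 74°C (≥ 74°C)
Each additional base adds 2°C (A/T) or 4°C (G/C), so Tm is non-decreasing in n; n = 29 is the first length to reach 74°C.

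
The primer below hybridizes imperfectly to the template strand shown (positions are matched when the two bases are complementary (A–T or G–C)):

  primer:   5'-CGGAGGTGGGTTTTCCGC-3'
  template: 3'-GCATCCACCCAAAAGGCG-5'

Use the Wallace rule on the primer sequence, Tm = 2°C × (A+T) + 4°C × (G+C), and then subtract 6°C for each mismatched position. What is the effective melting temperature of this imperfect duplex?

Primer base counts: A=1, T=5, G=8, C=4 → A+T=6, G+C=12
Perfect-match Tm = 2(6) + 4(12) = 12 + 48 = 60°C
Mismatches (positions where the bases are not complementary): 1 (at position 3)
Effective Tm = 60 − 1×6 = 60 − 6 = 54°C

54°C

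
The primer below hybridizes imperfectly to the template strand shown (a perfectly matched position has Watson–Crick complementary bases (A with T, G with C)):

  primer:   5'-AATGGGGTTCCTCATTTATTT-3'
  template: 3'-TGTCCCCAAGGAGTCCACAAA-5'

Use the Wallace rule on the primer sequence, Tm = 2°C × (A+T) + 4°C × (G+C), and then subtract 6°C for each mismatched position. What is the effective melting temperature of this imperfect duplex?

26°C

Primer base counts: A=4, T=10, G=4, C=3 → A+T=14, G+C=7
Perfect-match Tm = 2(14) + 4(7) = 28 + 28 = 56°C
Mismatches (positions where the bases are not complementary): 5 (at positions 2, 3, 15, 16, 18)
Effective Tm = 56 − 5×6 = 56 − 30 = 26°C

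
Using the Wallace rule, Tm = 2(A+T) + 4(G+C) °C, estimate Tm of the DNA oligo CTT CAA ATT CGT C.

Scanning the sequence gives A=3, T=5, C=4, G=1.
AT pairs contribute 8, GC pairs contribute 5.
Tm = 2(8) + 4(5) = 16 + 20 = 36°C

36°C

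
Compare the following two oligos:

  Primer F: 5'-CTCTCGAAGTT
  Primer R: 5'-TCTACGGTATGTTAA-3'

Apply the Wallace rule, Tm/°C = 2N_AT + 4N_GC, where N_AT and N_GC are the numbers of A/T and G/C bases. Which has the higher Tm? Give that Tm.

Primer F: A+T=6, G+C=5 → Tm = 2(6)+4(5) = 32°C
Primer R: A+T=10, G+C=5 → Tm = 2(10)+4(5) = 40°C
32°C vs 40°C → primer R is higher.

Primer R, 40°C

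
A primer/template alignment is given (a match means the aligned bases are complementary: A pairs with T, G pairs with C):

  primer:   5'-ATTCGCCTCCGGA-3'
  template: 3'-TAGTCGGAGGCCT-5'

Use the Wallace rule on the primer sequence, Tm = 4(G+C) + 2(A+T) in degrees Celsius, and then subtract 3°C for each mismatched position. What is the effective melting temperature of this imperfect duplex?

36°C

Primer base counts: A=2, T=3, G=3, C=5 → A+T=5, G+C=8
Perfect-match Tm = 2(5) + 4(8) = 10 + 32 = 42°C
Mismatches (positions where the bases are not complementary): 2 (at positions 3, 4)
Effective Tm = 42 − 2×3 = 42 − 6 = 36°C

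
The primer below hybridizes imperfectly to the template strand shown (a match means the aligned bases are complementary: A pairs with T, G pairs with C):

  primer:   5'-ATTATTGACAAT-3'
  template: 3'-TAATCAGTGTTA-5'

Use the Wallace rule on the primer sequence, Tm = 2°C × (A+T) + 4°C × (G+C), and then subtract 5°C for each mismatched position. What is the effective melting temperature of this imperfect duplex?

Primer base counts: A=5, T=5, G=1, C=1 → A+T=10, G+C=2
Perfect-match Tm = 2(10) + 4(2) = 20 + 8 = 28°C
Mismatches (positions where the bases are not complementary): 2 (at positions 5, 7)
Effective Tm = 28 − 2×5 = 28 − 10 = 18°C

18°C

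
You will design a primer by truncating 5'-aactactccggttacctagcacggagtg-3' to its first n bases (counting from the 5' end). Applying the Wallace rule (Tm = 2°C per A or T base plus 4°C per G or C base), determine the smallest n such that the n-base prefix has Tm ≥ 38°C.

First 12 bases: AACTACTCCGGT → Tm = 36°C (< 38°C)
First 13 bases: AACTACTCCGGTT → Tm = 38°C (≥ 38°C)
Since every base adds ≥2°C, Tm only increases with n, so the threshold is first crossed at n = 13.

n = 13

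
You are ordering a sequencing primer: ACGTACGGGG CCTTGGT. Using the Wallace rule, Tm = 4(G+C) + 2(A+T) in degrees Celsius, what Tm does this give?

Base counts: T=4, C=4, G=7, A=2
A+T = 6, G+C = 11
Tm = 2(6) + 4(11) = 12 + 44 = 56°C

56°C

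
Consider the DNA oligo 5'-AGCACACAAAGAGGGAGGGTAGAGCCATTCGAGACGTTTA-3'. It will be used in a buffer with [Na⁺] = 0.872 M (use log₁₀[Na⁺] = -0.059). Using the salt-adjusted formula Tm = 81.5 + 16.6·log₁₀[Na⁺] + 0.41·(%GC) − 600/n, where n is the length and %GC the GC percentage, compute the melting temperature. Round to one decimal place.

Length n = 40. Scanning the sequence gives G=13, C=7, T=6, A=14.
G+C = 20, so %GC = 20/40 × 100 = 50%
Salt term: 16.6 × (-0.059) = -0.979
GC term: 0.41 × 50 = 20.5; length term: −600/40 = −15
Tm = 81.5 + (-0.979) + 20.5 − 15 = 86.021 → 86.0°C

86.0°C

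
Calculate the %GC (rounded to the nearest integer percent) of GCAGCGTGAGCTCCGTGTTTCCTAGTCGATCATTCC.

Base counts: G=9, T=11, C=11, A=5
G+C = 9 + 11 = 20 out of 36 bases
%GC = 20/36 × 100 = 55.56% ≈ 56%

56%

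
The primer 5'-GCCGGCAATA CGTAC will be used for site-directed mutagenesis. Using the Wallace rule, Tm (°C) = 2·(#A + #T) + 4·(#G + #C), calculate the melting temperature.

48°C

Counting bases: G=4, T=2, C=5, A=4
A+T = 6, G+C = 9
Tm = 2(6) + 4(9) = 12 + 36 = 48°C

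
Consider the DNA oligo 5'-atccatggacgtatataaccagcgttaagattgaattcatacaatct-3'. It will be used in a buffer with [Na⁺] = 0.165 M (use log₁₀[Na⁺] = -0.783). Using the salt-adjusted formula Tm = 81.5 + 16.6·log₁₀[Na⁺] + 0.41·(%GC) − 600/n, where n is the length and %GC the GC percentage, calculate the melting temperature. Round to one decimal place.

69.7°C

Length n = 47. Base counts: C=9, G=7, T=14, A=17
G+C = 16, so %GC = 16/47 × 100 = 34.043%
Salt term: 16.6 × (-0.783) = -12.998
GC term: 0.41 × 34.043 = 13.958; length term: −600/47 = −12.766
Tm = 81.5 + (-12.998) + 13.958 − 12.766 = 69.694 → 69.7°C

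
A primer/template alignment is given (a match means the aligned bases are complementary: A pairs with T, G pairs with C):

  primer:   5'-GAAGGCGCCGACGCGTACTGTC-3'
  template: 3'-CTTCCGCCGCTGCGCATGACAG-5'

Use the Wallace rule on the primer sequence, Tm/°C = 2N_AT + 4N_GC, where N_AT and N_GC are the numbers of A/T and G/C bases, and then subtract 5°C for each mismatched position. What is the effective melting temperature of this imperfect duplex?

Primer base counts: A=4, T=3, G=8, C=7 → A+T=7, G+C=15
Perfect-match Tm = 2(7) + 4(15) = 14 + 60 = 74°C
Mismatches (positions where the bases are not complementary): 1 (at position 8)
Effective Tm = 74 − 1×5 = 74 − 5 = 69°C

69°C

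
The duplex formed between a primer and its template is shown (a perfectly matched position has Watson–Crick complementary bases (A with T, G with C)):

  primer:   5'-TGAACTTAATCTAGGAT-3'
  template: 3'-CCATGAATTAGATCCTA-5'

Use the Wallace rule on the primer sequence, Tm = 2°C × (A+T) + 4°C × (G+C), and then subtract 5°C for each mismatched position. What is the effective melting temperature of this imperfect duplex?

Primer base counts: A=6, T=6, G=3, C=2 → A+T=12, G+C=5
Perfect-match Tm = 2(12) + 4(5) = 24 + 20 = 44°C
Mismatches (positions where the bases are not complementary): 2 (at positions 1, 3)
Effective Tm = 44 − 2×5 = 44 − 10 = 34°C

34°C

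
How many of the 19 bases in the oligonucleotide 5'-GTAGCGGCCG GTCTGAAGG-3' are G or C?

13

Base counts: C=4, T=3, G=9, A=3
Total G or C: 9 + 4 = 13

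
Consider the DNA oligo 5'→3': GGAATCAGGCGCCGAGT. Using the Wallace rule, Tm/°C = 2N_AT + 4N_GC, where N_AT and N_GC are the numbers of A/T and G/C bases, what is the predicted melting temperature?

Base counts: A=4, T=2, G=7, C=4
AT pairs contribute 6, GC pairs contribute 11.
Tm = 2(6) + 4(11) = 12 + 44 = 56°C

56°C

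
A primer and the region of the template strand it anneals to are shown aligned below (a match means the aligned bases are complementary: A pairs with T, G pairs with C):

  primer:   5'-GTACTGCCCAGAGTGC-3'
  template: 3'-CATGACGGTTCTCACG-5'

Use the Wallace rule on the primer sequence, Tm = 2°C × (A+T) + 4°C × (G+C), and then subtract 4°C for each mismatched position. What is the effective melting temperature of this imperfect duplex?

Primer base counts: A=3, T=3, G=5, C=5 → A+T=6, G+C=10
Perfect-match Tm = 2(6) + 4(10) = 12 + 40 = 52°C
Mismatches (positions where the bases are not complementary): 1 (at position 9)
Effective Tm = 52 − 1×4 = 52 − 4 = 48°C

48°C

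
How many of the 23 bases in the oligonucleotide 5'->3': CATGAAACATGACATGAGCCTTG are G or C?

10

Base counts: A=8, G=5, T=5, C=5
Total G or C: 5 + 5 = 10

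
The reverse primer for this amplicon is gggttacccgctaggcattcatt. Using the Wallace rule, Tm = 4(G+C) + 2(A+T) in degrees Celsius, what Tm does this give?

Base counts: T=7, A=4, G=6, C=6
A+T = 11, G+C = 12
Tm = 2×11 + 4×12 = 70°C

70°C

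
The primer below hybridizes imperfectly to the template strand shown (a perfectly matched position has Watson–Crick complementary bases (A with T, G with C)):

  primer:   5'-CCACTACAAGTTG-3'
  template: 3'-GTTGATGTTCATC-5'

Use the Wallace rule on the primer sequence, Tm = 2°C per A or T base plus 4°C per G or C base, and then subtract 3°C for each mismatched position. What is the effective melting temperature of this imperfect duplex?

Primer base counts: A=4, T=3, G=2, C=4 → A+T=7, G+C=6
Perfect-match Tm = 2(7) + 4(6) = 14 + 24 = 38°C
Mismatches (positions where the bases are not complementary): 2 (at positions 2, 12)
Effective Tm = 38 − 2×3 = 38 − 6 = 32°C

32°C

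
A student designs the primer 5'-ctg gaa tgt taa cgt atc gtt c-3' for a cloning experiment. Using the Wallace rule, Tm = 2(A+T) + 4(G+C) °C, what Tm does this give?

62°C

Base counts: T=8, C=4, A=5, G=5
So N_AT = 13 and N_GC = 9.
Tm = 4·9 + 2·13 = 36 + 26 = 62°C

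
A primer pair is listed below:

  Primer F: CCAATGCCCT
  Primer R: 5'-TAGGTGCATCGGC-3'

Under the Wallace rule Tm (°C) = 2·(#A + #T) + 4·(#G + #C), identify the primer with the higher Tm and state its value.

Primer F: A+T=4, G+C=6 → Tm = 2(4)+4(6) = 32°C
Primer R: A+T=5, G+C=8 → Tm = 2(5)+4(8) = 42°C
32°C vs 42°C → primer R is higher.

Primer R, 42°C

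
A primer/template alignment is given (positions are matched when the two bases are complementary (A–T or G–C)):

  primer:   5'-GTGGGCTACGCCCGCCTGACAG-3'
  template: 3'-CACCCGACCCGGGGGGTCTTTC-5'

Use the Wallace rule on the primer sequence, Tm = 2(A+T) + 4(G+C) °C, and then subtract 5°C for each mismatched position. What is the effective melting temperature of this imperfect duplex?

Primer base counts: A=3, T=3, G=8, C=8 → A+T=6, G+C=16
Perfect-match Tm = 2(6) + 4(16) = 12 + 64 = 76°C
Mismatches (positions where the bases are not complementary): 5 (at positions 8, 9, 14, 17, 20)
Effective Tm = 76 − 5×5 = 76 − 25 = 51°C

51°C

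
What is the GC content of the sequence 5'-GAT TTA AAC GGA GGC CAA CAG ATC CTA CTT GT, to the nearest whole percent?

44%

Base counts: T=8, C=7, G=7, A=10
G+C = 7 + 7 = 14 out of 32 bases
%GC = 14/32 × 100 = 43.75% ≈ 44%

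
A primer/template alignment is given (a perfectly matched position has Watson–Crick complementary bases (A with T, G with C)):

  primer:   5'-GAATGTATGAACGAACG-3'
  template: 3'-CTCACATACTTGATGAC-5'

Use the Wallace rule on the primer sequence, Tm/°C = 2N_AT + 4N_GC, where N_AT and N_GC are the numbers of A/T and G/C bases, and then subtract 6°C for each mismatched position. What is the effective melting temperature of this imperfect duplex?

24°C

Primer base counts: A=7, T=3, G=5, C=2 → A+T=10, G+C=7
Perfect-match Tm = 2(10) + 4(7) = 20 + 28 = 48°C
Mismatches (positions where the bases are not complementary): 4 (at positions 3, 13, 15, 16)
Effective Tm = 48 − 4×6 = 48 − 24 = 24°C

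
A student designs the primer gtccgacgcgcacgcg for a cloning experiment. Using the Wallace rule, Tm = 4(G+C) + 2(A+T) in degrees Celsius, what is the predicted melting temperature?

Base counts: G=6, T=1, A=2, C=7
So N_AT = 3 and N_GC = 13.
Tm = 4·13 + 2·3 = 52 + 6 = 58°C

58°C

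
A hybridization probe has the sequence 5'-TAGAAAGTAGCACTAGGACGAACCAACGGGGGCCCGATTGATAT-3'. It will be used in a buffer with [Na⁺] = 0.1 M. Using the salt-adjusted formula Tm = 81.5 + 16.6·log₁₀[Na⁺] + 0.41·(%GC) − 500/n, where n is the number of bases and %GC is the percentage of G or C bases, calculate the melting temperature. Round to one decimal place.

Length n = 44. Base counts: G=13, C=9, T=7, A=15
G+C = 22, so %GC = 22/44 × 100 = 50%
Salt term: 16.6 × (-1) = -16.6
GC term: 0.41 × 50 = 20.5; length term: −500/44 = −11.364
Tm = 81.5 + (-16.6) + 20.5 − 11.364 = 74.036 → 74.0°C

74.0°C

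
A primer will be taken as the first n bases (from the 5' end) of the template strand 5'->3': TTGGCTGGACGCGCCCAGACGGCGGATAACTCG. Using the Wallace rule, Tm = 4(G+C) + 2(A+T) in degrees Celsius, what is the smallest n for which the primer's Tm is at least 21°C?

n = 7

First 6 bases: TTGGCT → Tm = 18°C (< 21°C)
First 7 bases: TTGGCTG → Tm = 22°C (≥ 21°C)
Since every base adds ≥2°C, Tm only increases with n, so the threshold is first crossed at n = 7.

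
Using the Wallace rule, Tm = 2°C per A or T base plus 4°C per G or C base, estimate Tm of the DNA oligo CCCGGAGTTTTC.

A=1, G=3, C=4, T=4
A+T = 5, G+C = 7
Tm = 2×5 + 4×7 = 38°C

38°C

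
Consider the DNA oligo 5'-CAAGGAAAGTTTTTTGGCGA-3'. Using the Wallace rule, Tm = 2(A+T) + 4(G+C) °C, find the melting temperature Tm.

Counting bases: G=6, T=6, C=2, A=6
So N_AT = 12 and N_GC = 8.
Tm = 4·8 + 2·12 = 32 + 24 = 56°C

56°C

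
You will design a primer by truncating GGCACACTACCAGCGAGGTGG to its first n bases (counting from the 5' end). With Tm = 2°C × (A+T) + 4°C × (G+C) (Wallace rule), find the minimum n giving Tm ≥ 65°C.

First 19 bases: GGCACACTACCAGCGAGGT → Tm = 62°C (< 65°C)
First 20 bases: GGCACACTACCAGCGAGGTG → Tm = 66°C (≥ 65°C)
Each additional base adds 2°C (A/T) or 4°C (G/C), so Tm is non-decreasing in n; n = 20 is the first length to reach 65°C.

n = 20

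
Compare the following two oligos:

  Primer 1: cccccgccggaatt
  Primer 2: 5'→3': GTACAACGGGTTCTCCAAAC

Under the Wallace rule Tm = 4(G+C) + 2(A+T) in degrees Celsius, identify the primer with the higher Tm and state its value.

Primer 1: A+T=4, G+C=10 → Tm = 2(4)+4(10) = 48°C
Primer 2: A+T=10, G+C=10 → Tm = 2(10)+4(10) = 60°C
48°C vs 60°C → primer 2 is higher.

Primer 2, 60°C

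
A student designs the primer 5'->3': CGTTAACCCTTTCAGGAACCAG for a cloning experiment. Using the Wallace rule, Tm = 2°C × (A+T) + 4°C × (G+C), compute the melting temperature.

66°C

Base counts: A=6, C=7, G=4, T=5
AT pairs contribute 11, GC pairs contribute 11.
Tm = 4·11 + 2·11 = 44 + 22 = 66°C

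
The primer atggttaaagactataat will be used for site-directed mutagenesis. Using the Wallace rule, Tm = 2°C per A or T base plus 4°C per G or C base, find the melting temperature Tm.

Scanning the sequence gives T=6, A=8, C=1, G=3.
AT pairs contribute 14, GC pairs contribute 4.
Tm = 4·4 + 2·14 = 16 + 28 = 44°C

44°C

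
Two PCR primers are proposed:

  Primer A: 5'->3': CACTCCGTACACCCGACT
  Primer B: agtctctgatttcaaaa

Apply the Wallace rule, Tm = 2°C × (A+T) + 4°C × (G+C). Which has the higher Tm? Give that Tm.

Primer A, 58°C

Primer A: A+T=7, G+C=11 → Tm = 2(7)+4(11) = 58°C
Primer B: A+T=12, G+C=5 → Tm = 2(12)+4(5) = 44°C
58°C vs 44°C → primer A is higher.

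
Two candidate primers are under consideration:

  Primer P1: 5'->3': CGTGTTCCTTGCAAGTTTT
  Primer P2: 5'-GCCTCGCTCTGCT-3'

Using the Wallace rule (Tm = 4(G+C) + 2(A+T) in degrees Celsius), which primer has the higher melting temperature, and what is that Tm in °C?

Primer P1, 54°C

Primer P1: A+T=11, G+C=8 → Tm = 2(11)+4(8) = 54°C
Primer P2: A+T=4, G+C=9 → Tm = 2(4)+4(9) = 44°C
54°C vs 44°C → primer P1 is higher.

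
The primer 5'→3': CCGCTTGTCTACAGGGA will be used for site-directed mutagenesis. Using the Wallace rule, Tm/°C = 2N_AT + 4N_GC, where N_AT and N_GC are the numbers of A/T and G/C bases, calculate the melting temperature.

54°C

Scanning the sequence gives C=5, A=3, G=5, T=4.
So N_AT = 7 and N_GC = 10.
Tm = 4·10 + 2·7 = 40 + 14 = 54°C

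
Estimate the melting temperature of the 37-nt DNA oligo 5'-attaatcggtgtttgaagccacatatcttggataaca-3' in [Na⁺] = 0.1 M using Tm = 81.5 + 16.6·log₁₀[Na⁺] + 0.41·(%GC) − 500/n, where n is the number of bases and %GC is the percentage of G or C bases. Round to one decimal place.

Length n = 37. Counting bases: G=7, C=6, T=12, A=12
G+C = 13, so %GC = 13/37 × 100 = 35.135%
Salt term: 16.6 × (-1) = -16.6
GC term: 0.41 × 35.135 = 14.405; length term: −500/37 = −13.514
Tm = 81.5 + (-16.6) + 14.405 − 13.514 = 65.791 → 65.8°C

65.8°C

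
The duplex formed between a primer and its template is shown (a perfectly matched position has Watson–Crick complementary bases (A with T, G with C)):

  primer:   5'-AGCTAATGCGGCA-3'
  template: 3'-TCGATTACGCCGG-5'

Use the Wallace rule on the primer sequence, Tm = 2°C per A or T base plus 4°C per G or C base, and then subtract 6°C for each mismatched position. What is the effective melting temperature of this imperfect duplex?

34°C

Primer base counts: A=4, T=2, G=4, C=3 → A+T=6, G+C=7
Perfect-match Tm = 2(6) + 4(7) = 12 + 28 = 40°C
Mismatches (positions where the bases are not complementary): 1 (at position 13)
Effective Tm = 40 − 1×6 = 40 − 6 = 34°C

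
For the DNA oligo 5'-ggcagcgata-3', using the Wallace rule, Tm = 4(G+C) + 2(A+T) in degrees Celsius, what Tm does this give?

Scanning the sequence gives T=1, A=3, C=2, G=4.
AT pairs contribute 4, GC pairs contribute 6.
Tm = 2(4) + 4(6) = 8 + 24 = 32°C

32°C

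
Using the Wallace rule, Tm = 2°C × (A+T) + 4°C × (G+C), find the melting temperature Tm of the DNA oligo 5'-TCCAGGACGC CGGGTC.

56°C

Scanning the sequence gives G=6, T=2, A=2, C=6.
A+T = 4, G+C = 12
Tm = 2(4) + 4(12) = 8 + 48 = 56°C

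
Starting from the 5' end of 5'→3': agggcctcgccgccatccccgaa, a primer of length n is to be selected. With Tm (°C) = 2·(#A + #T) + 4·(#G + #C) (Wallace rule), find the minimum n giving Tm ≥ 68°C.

n = 19

First 18 bases: AGGGCCTCGCCGCCATCC → Tm = 64°C (< 68°C)
First 19 bases: AGGGCCTCGCCGCCATCCC → Tm = 68°C (≥ 68°C)
Each additional base adds 2°C (A/T) or 4°C (G/C), so Tm is non-decreasing in n; n = 19 is the first length to reach 68°C.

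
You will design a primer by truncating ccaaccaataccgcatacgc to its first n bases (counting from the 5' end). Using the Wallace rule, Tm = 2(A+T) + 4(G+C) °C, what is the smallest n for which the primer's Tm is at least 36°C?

First 11 bases: CCAACCAATAC → Tm = 32°C (< 36°C)
First 12 bases: CCAACCAATACC → Tm = 36°C (≥ 36°C)
Each additional base adds 2°C (A/T) or 4°C (G/C), so Tm is non-decreasing in n; n = 12 is the first length to reach 36°C.

n = 12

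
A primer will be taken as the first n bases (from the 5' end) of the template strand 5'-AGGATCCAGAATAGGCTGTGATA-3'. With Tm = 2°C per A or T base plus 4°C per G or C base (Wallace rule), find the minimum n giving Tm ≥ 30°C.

First 9 bases: AGGATCCAG → Tm = 28°C (< 30°C)
First 10 bases: AGGATCCAGA → Tm = 30°C (≥ 30°C)
Each additional base adds 2°C (A/T) or 4°C (G/C), so Tm is non-decreasing in n; n = 10 is the first length to reach 30°C.

n = 10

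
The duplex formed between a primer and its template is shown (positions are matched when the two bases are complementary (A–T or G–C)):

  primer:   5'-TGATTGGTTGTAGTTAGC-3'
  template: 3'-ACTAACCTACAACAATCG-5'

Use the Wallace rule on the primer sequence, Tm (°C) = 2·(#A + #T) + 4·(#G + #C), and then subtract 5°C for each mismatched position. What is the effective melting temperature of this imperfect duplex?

Primer base counts: A=3, T=8, G=6, C=1 → A+T=11, G+C=7
Perfect-match Tm = 2(11) + 4(7) = 22 + 28 = 50°C
Mismatches (positions where the bases are not complementary): 2 (at positions 8, 12)
Effective Tm = 50 − 2×5 = 50 − 10 = 40°C

40°C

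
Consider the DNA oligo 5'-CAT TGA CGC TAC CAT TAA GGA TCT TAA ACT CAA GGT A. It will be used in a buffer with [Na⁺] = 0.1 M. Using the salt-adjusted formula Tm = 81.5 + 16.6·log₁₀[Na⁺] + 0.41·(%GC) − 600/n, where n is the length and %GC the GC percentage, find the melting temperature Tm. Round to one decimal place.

Length n = 37. Counting bases: G=6, A=13, T=10, C=8
G+C = 14, so %GC = 14/37 × 100 = 37.838%
Salt term: 16.6 × (-1) = -16.6
GC term: 0.41 × 37.838 = 15.514; length term: −600/37 = −16.216
Tm = 81.5 + (-16.6) + 15.514 − 16.216 = 64.198 → 64.2°C

64.2°C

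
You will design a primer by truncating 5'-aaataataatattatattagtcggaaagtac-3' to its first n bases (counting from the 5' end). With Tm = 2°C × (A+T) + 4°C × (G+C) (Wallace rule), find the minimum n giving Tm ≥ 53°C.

First 23 bases: AAATAATAATATTATATTAGTCG → Tm = 52°C (< 53°C)
First 24 bases: AAATAATAATATTATATTAGTCGG → Tm = 56°C (≥ 53°C)
Each additional base adds 2°C (A/T) or 4°C (G/C), so Tm is non-decreasing in n; n = 24 is the first length to reach 53°C.

n = 24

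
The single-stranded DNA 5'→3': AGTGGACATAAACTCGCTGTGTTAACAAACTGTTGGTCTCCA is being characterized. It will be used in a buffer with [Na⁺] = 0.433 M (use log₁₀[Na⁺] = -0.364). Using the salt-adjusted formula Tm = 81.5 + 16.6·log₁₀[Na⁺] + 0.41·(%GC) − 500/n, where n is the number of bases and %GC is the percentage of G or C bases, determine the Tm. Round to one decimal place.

Length n = 42. C=9, G=9, T=12, A=12
G+C = 18, so %GC = 18/42 × 100 = 42.857%
Salt term: 16.6 × (-0.364) = -6.042
GC term: 0.41 × 42.857 = 17.571; length term: −500/42 = −11.905
Tm = 81.5 + (-6.042) + 17.571 − 11.905 = 81.124 → 81.1°C

81.1°C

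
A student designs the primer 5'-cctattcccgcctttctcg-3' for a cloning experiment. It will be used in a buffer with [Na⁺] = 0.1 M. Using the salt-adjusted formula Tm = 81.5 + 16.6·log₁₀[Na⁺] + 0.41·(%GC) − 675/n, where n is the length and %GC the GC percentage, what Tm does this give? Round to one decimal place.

Length n = 19. G=2, T=7, C=9, A=1
G+C = 11, so %GC = 11/19 × 100 = 57.895%
Salt term: 16.6 × (-1) = -16.6
GC term: 0.41 × 57.895 = 23.737; length term: −675/19 = −35.526
Tm = 81.5 + (-16.6) + 23.737 − 35.526 = 53.111 → 53.1°C

53.1°C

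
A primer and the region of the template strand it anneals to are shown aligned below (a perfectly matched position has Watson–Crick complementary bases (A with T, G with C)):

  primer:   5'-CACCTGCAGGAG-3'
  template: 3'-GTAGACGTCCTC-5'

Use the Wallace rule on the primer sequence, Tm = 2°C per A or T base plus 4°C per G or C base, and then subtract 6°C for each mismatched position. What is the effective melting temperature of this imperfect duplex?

Primer base counts: A=3, T=1, G=4, C=4 → A+T=4, G+C=8
Perfect-match Tm = 2(4) + 4(8) = 8 + 32 = 40°C
Mismatches (positions where the bases are not complementary): 1 (at position 3)
Effective Tm = 40 − 1×6 = 40 − 6 = 34°C

34°C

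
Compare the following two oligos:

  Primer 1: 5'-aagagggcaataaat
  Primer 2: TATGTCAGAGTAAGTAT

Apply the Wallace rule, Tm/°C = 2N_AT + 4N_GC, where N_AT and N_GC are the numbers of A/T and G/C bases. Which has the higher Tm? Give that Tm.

Primer 2, 44°C

Primer 1: A+T=10, G+C=5 → Tm = 2(10)+4(5) = 40°C
Primer 2: A+T=12, G+C=5 → Tm = 2(12)+4(5) = 44°C
40°C vs 44°C → primer 2 is higher.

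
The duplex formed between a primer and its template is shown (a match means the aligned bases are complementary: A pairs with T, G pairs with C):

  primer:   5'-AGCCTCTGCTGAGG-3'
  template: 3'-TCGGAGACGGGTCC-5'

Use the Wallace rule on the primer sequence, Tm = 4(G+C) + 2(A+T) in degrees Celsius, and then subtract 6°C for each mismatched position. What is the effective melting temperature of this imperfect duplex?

34°C

Primer base counts: A=2, T=3, G=5, C=4 → A+T=5, G+C=9
Perfect-match Tm = 2(5) + 4(9) = 10 + 36 = 46°C
Mismatches (positions where the bases are not complementary): 2 (at positions 10, 11)
Effective Tm = 46 − 2×6 = 46 − 12 = 34°C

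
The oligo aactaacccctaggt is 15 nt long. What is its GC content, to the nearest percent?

Counting bases: G=2, A=5, T=3, C=5
G+C = 2 + 5 = 7 out of 15 bases
%GC = 7/15 × 100 = 46.67% ≈ 47%

47%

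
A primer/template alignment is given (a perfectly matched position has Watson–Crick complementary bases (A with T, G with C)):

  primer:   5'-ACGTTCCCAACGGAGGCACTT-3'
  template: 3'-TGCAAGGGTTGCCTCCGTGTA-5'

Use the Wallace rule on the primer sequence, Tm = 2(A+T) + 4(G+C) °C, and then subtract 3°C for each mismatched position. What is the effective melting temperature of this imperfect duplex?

63°C

Primer base counts: A=5, T=4, G=5, C=7 → A+T=9, G+C=12
Perfect-match Tm = 2(9) + 4(12) = 18 + 48 = 66°C
Mismatches (positions where the bases are not complementary): 1 (at position 20)
Effective Tm = 66 − 1×3 = 66 − 3 = 63°C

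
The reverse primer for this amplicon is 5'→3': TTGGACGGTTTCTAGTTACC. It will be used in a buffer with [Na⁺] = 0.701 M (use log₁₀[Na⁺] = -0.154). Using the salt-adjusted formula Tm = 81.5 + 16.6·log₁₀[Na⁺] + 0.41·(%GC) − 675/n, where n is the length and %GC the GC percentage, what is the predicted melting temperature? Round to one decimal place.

Length n = 20. Counting bases: C=4, A=3, T=8, G=5
G+C = 9, so %GC = 9/20 × 100 = 45%
Salt term: 16.6 × (-0.154) = -2.556
GC term: 0.41 × 45 = 18.45; length term: −675/20 = −33.75
Tm = 81.5 + (-2.556) + 18.45 − 33.75 = 63.644 → 63.6°C

63.6°C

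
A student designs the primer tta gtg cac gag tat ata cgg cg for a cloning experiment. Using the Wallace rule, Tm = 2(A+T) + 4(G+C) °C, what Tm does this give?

68°C

A=6, T=6, G=7, C=4
A+T = 12, G+C = 11
Tm = 2×12 + 4×11 = 68°C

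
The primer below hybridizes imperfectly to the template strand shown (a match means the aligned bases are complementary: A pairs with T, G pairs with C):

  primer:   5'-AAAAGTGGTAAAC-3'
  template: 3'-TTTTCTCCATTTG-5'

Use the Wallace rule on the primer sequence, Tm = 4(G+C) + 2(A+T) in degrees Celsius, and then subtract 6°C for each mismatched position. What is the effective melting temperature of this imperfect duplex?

Primer base counts: A=7, T=2, G=3, C=1 → A+T=9, G+C=4
Perfect-match Tm = 2(9) + 4(4) = 18 + 16 = 34°C
Mismatches (positions where the bases are not complementary): 1 (at position 6)
Effective Tm = 34 − 1×6 = 34 − 6 = 28°C

28°C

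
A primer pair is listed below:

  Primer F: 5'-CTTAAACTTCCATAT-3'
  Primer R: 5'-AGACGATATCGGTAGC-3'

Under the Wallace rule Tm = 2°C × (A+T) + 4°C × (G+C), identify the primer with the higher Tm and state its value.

Primer R, 48°C

Primer F: A+T=11, G+C=4 → Tm = 2(11)+4(4) = 38°C
Primer R: A+T=8, G+C=8 → Tm = 2(8)+4(8) = 48°C
38°C vs 48°C → primer R is higher.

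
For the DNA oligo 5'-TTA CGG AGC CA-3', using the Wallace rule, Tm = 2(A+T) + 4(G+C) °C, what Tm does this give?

34°C

Scanning the sequence gives A=3, C=3, G=3, T=2.
AT pairs contribute 5, GC pairs contribute 6.
Tm = 2×5 + 4×6 = 34°C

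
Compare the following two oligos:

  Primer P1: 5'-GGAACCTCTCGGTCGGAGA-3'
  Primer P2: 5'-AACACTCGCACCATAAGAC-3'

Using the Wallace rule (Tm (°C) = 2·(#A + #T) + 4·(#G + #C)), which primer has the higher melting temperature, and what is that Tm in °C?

Primer P1: A+T=7, G+C=12 → Tm = 2(7)+4(12) = 62°C
Primer P2: A+T=10, G+C=9 → Tm = 2(10)+4(9) = 56°C
62°C vs 56°C → primer P1 is higher.

Primer P1, 62°C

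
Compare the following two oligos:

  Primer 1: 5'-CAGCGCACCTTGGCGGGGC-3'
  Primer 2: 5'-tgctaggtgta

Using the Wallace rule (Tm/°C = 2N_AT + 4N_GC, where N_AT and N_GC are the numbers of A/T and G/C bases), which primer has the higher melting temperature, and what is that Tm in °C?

Primer 1, 68°C

Primer 1: A+T=4, G+C=15 → Tm = 2(4)+4(15) = 68°C
Primer 2: A+T=6, G+C=5 → Tm = 2(6)+4(5) = 32°C
68°C vs 32°C → primer 1 is higher.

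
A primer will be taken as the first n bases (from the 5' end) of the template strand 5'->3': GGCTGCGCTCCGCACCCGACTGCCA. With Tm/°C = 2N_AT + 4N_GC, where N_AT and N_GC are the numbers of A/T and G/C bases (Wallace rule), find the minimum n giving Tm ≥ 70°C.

First 19 bases: GGCTGCGCTCCGCACCCGA → Tm = 68°C (< 70°C)
First 20 bases: GGCTGCGCTCCGCACCCGAC → Tm = 72°C (≥ 70°C)
Each additional base adds 2°C (A/T) or 4°C (G/C), so Tm is non-decreasing in n; n = 20 is the first length to reach 70°C.

n = 20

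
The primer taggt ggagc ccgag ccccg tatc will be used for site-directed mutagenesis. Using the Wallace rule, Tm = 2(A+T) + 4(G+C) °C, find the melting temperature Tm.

C=8, T=4, A=4, G=8
AT pairs contribute 8, GC pairs contribute 16.
Tm = 4·16 + 2·8 = 64 + 16 = 80°C

80°C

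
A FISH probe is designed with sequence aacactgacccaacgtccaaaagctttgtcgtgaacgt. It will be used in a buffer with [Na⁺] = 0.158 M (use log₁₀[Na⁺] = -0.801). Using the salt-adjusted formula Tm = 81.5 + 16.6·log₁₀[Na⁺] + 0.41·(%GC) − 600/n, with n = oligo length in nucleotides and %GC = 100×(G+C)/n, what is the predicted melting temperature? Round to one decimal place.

71.8°C

Length n = 38. Scanning the sequence gives C=11, G=7, T=8, A=12.
G+C = 18, so %GC = 18/38 × 100 = 47.368%
Salt term: 16.6 × (-0.801) = -13.297
GC term: 0.41 × 47.368 = 19.421; length term: −600/38 = −15.789
Tm = 81.5 + (-13.297) + 19.421 − 15.789 = 71.835 → 71.8°C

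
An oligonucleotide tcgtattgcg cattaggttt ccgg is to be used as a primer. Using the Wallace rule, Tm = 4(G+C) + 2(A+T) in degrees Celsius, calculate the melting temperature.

Counting bases: A=3, C=5, G=7, T=9
A+T = 12, G+C = 12
Tm = 2×12 + 4×12 = 72°C

72°C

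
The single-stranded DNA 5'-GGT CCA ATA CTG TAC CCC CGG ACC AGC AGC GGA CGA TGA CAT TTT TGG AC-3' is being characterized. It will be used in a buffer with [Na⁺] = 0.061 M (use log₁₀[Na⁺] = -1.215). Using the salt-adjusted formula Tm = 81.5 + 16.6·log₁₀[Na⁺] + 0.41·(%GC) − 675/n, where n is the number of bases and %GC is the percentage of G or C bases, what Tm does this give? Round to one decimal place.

Length n = 50. Base counts: G=13, T=10, C=15, A=12
G+C = 28, so %GC = 28/50 × 100 = 56%
Salt term: 16.6 × (-1.215) = -20.169
GC term: 0.41 × 56 = 22.96; length term: −675/50 = −13.5
Tm = 81.5 + (-20.169) + 22.96 − 13.5 = 70.791 → 70.8°C

70.8°C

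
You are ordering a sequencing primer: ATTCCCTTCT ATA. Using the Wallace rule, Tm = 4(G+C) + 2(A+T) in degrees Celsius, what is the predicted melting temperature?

34°C

Base counts: C=4, T=6, A=3, G=0
AT pairs contribute 9, GC pairs contribute 4.
Tm = 2(9) + 4(4) = 18 + 16 = 34°C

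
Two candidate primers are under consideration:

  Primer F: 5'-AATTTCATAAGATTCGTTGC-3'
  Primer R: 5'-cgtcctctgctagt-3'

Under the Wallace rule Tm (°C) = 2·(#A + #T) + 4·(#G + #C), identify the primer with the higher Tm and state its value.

Primer F, 52°C

Primer F: A+T=14, G+C=6 → Tm = 2(14)+4(6) = 52°C
Primer R: A+T=6, G+C=8 → Tm = 2(6)+4(8) = 44°C
52°C vs 44°C → primer F is higher.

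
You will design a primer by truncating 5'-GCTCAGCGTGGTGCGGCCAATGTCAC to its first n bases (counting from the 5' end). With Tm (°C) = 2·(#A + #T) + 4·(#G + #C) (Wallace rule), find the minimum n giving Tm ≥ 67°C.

n = 20

First 19 bases: GCTCAGCGTGGTGCGGCCA → Tm = 66°C (< 67°C)
First 20 bases: GCTCAGCGTGGTGCGGCCAA → Tm = 68°C (≥ 67°C)
Each additional base adds 2°C (A/T) or 4°C (G/C), so Tm is non-decreasing in n; n = 20 is the first length to reach 67°C.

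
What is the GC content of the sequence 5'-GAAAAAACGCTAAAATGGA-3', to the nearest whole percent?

32%

T=2, G=4, C=2, A=11
G+C = 4 + 2 = 6 out of 19 bases
%GC = 6/19 × 100 = 31.58% ≈ 32%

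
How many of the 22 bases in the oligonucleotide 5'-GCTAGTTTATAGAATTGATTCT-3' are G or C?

6

Counting bases: A=6, T=10, C=2, G=4
Total G or C: 4 + 2 = 6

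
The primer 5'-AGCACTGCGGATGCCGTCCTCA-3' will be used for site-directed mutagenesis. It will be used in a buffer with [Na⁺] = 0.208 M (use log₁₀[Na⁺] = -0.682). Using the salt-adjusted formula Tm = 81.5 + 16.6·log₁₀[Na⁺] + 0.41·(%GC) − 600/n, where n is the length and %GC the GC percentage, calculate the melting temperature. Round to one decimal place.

Length n = 22. Scanning the sequence gives G=6, T=4, C=8, A=4.
G+C = 14, so %GC = 14/22 × 100 = 63.636%
Salt term: 16.6 × (-0.682) = -11.321
GC term: 0.41 × 63.636 = 26.091; length term: −600/22 = −27.273
Tm = 81.5 + (-11.321) + 26.091 − 27.273 = 68.997 → 69.0°C

69.0°C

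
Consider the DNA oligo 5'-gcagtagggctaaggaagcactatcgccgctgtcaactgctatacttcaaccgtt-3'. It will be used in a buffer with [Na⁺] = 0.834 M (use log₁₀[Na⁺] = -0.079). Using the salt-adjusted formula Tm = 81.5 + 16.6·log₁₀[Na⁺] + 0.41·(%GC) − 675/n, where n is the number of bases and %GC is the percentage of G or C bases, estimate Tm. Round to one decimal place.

Length n = 55. Counting bases: C=15, T=13, G=13, A=14
G+C = 28, so %GC = 28/55 × 100 = 50.909%
Salt term: 16.6 × (-0.079) = -1.311
GC term: 0.41 × 50.909 = 20.873; length term: −675/55 = −12.273
Tm = 81.5 + (-1.311) + 20.873 − 12.273 = 88.789 → 88.8°C

88.8°C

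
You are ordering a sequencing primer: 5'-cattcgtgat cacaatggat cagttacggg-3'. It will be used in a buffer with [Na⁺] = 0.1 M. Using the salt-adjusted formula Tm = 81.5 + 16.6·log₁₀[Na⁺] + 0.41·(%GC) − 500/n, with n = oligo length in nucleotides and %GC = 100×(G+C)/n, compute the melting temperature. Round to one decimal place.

67.4°C

Length n = 30. A=8, T=8, G=8, C=6
G+C = 14, so %GC = 14/30 × 100 = 46.667%
Salt term: 16.6 × (-1) = -16.6
GC term: 0.41 × 46.667 = 19.133; length term: −500/30 = −16.667
Tm = 81.5 + (-16.6) + 19.133 − 16.667 = 67.366 → 67.4°C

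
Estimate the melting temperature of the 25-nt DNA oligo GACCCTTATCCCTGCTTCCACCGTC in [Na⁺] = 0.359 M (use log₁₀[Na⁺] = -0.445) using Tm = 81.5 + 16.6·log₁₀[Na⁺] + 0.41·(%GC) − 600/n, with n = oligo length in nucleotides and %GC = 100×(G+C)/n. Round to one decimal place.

74.7°C

Length n = 25. Base counts: T=7, C=12, A=3, G=3
G+C = 15, so %GC = 15/25 × 100 = 60%
Salt term: 16.6 × (-0.445) = -7.387
GC term: 0.41 × 60 = 24.6; length term: −600/25 = −24
Tm = 81.5 + (-7.387) + 24.6 − 24 = 74.713 → 74.7°C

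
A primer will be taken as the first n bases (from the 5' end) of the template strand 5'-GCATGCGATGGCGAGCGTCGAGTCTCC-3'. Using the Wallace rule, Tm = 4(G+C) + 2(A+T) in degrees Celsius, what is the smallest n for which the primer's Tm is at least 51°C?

n = 16

First 15 bases: GCATGCGATGGCGAG → Tm = 50°C (< 51°C)
First 16 bases: GCATGCGATGGCGAGC → Tm = 54°C (≥ 51°C)
Since every base adds ≥2°C, Tm only increases with n, so the threshold is first crossed at n = 16.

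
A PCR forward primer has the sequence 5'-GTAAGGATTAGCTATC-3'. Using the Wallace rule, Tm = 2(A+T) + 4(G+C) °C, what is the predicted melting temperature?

44°C

A=5, T=5, C=2, G=4
A+T = 10, G+C = 6
Tm = 4·6 + 2·10 = 24 + 20 = 44°C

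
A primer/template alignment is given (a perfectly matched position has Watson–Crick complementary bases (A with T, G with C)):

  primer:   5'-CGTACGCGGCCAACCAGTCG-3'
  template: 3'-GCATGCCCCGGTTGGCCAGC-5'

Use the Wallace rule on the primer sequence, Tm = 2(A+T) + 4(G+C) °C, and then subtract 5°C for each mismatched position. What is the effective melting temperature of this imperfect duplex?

Primer base counts: A=4, T=2, G=6, C=8 → A+T=6, G+C=14
Perfect-match Tm = 2(6) + 4(14) = 12 + 56 = 68°C
Mismatches (positions where the bases are not complementary): 2 (at positions 7, 16)
Effective Tm = 68 − 2×5 = 68 − 10 = 58°C

58°C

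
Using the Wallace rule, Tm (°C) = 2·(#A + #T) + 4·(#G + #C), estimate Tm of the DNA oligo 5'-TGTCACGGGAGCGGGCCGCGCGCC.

Base counts: A=2, T=2, C=9, G=11
AT pairs contribute 4, GC pairs contribute 20.
Tm = 4·20 + 2·4 = 80 + 8 = 88°C

88°C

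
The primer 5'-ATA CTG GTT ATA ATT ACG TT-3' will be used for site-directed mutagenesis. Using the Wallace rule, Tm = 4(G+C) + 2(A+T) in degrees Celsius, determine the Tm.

50°C

Base counts: G=3, C=2, T=9, A=6
AT pairs contribute 15, GC pairs contribute 5.
Tm = 2(15) + 4(5) = 30 + 20 = 50°C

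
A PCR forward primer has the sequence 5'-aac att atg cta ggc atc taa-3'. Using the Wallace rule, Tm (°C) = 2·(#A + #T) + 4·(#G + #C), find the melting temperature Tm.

56°C

A=8, G=3, T=6, C=4
So N_AT = 14 and N_GC = 7.
Tm = 2×14 + 4×7 = 56°C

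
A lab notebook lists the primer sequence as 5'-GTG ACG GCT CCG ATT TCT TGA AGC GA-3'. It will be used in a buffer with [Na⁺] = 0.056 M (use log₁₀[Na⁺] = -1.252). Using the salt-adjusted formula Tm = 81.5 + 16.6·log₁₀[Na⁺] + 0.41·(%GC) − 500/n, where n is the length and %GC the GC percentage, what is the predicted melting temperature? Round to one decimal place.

Length n = 26. Base counts: T=7, G=8, A=5, C=6
G+C = 14, so %GC = 14/26 × 100 = 53.846%
Salt term: 16.6 × (-1.252) = -20.783
GC term: 0.41 × 53.846 = 22.077; length term: −500/26 = −19.231
Tm = 81.5 + (-20.783) + 22.077 − 19.231 = 63.563 → 63.6°C

63.6°C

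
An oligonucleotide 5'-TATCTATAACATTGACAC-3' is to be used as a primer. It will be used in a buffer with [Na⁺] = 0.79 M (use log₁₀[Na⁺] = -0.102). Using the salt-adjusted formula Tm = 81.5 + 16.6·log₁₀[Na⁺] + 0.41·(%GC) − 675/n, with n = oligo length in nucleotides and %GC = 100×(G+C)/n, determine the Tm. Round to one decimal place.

53.7°C

Length n = 18. G=1, T=6, A=7, C=4
G+C = 5, so %GC = 5/18 × 100 = 27.778%
Salt term: 16.6 × (-0.102) = -1.693
GC term: 0.41 × 27.778 = 11.389; length term: −675/18 = −37.5
Tm = 81.5 + (-1.693) + 11.389 − 37.5 = 53.696 → 53.7°C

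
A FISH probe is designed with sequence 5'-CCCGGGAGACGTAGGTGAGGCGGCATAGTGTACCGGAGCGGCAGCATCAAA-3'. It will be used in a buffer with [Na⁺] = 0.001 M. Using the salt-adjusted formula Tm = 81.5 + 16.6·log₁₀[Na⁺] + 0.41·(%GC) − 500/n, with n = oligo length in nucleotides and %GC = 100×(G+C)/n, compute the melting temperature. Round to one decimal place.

47.6°C

Length n = 51. G=20, T=6, C=12, A=13
G+C = 32, so %GC = 32/51 × 100 = 62.745%
Salt term: 16.6 × (-3) = -49.8
GC term: 0.41 × 62.745 = 25.725; length term: −500/51 = −9.804
Tm = 81.5 + (-49.8) + 25.725 − 9.804 = 47.621 → 47.6°C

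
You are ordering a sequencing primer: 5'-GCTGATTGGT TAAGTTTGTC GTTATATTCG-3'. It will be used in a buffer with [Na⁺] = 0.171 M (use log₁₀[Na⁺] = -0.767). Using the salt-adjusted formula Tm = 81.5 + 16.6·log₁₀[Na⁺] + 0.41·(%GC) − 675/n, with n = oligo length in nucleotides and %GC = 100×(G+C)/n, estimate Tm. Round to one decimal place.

Length n = 30. Base counts: T=14, G=8, A=5, C=3
G+C = 11, so %GC = 11/30 × 100 = 36.667%
Salt term: 16.6 × (-0.767) = -12.732
GC term: 0.41 × 36.667 = 15.033; length term: −675/30 = −22.5
Tm = 81.5 + (-12.732) + 15.033 − 22.5 = 61.301 → 61.3°C

61.3°C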